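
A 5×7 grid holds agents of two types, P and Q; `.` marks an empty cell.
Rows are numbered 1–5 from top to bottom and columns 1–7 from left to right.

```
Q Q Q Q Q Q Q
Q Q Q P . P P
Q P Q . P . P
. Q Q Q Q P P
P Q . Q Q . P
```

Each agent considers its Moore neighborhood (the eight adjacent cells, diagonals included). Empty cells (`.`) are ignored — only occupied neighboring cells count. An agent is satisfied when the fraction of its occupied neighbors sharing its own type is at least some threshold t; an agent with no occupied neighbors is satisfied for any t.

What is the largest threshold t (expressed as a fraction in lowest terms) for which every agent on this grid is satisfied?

0/1

(1,1)Q 3/3
(1,2)Q 5/5
(1,3)Q 4/5
(1,4)Q 3/4
(1,5)Q 2/4
(1,6)Q 2/4
(1,7)Q 1/3
(2,1)Q 4/5
(2,2)Q 7/8
(2,3)Q 5/7
(2,4)P 1/6
(2,6)P 3/6
(2,7)P 2/4
(3,1)Q 3/4
(3,2)P 0/7
(3,3)Q 5/7
(3,5)P 3/5
(3,7)P 4/4
(4,2)Q 4/6
(4,3)Q 5/6
(4,4)Q 5/6
(4,5)Q 3/5
(4,6)P 4/6
(4,7)P 3/3
(5,1)P 0/2
(5,2)Q 2/3
(5,4)Q 4/4
(5,5)Q 3/4
(5,7)P 2/2
The smallest same-type fraction is 0/7 at (3,2), which reduces to 0/1. Any threshold above that leaves this agent unsatisfied.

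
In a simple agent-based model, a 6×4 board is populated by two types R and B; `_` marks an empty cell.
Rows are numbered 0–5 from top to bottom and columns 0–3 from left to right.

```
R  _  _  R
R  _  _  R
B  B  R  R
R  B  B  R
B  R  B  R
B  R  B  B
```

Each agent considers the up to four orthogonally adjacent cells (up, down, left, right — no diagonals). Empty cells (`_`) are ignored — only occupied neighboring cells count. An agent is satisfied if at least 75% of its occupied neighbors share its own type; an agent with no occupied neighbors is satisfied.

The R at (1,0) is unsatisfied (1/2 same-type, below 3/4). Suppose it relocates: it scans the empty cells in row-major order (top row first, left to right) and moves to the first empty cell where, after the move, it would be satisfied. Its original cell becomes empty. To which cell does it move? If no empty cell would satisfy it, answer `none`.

(0,1)

Vacating (1,0). Empty cells in order:
  (0,1): 1/1 same-type → satisfied — stop here.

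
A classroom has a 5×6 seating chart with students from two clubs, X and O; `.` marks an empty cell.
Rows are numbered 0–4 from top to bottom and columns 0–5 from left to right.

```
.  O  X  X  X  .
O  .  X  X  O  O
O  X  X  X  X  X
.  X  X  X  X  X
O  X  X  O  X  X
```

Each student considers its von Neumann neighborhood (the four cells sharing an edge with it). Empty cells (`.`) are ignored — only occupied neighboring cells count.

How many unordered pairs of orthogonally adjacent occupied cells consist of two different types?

10

Scan each occupied cell's neighbors to the right and below so each pair is counted once.
From row 0: 2 unlike of 6 pairs (running 2/6).
From row 1: 3 unlike of 8 pairs (running 5/14).
From row 2: 1 unlike of 10 pairs (running 6/24).
From row 3: 1 unlike of 9 pairs (running 7/33).
From row 4: 3 unlike of 5 pairs (running 10/38).
Total adjacent occupied pairs: 38; unlike-type pairs: 10.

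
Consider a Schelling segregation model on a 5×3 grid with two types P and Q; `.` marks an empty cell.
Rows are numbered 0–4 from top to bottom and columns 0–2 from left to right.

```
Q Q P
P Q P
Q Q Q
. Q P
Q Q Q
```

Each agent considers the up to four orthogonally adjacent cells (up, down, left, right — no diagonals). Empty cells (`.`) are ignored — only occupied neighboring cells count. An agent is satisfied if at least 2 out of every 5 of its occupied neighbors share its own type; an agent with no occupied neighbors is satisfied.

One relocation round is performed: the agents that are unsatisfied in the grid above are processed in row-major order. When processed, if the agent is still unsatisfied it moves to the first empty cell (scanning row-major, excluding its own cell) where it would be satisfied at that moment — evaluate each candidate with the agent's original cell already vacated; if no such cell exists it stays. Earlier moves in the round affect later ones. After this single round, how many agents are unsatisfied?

1

Initially unsatisfied (in order): (1,0), (1,2), (2,2), (3,2).
  (1,0): no empty cell satisfies it; stays.
  (1,2): no empty cell satisfies it; stays.
  (2,2) → (3,0).
  (3,2) → (2,2).
Resulting grid:
Q Q P
P Q P
Q Q P
Q Q .
Q Q Q
Unsatisfied now: (1,0).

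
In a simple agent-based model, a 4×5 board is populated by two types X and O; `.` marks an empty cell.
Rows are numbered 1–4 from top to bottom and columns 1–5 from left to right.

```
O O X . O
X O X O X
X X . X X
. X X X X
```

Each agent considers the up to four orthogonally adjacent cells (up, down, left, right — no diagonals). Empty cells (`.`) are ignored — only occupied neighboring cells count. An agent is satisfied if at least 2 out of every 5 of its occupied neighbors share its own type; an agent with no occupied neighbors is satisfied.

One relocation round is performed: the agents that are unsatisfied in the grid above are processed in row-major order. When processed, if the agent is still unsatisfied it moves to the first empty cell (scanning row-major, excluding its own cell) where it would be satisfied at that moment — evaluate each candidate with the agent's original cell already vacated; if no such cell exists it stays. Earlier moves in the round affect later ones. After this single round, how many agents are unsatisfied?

Initially unsatisfied (in order): (1,5), (2,1), (2,2), (2,3), (2,4), (2,5).
  (1,5) → (1,4).
  (2,1) → (1,5).
  (2,2) → (2,1).
  (2,3): now satisfied by earlier moves; stays.
  (2,4) → (2,2).
  (2,5): now satisfied by earlier moves; stays.
Resulting grid:
O O X O X
O O X . X
X X . X X
. X X X X
Unsatisfied now: (1,3), (1,4).

2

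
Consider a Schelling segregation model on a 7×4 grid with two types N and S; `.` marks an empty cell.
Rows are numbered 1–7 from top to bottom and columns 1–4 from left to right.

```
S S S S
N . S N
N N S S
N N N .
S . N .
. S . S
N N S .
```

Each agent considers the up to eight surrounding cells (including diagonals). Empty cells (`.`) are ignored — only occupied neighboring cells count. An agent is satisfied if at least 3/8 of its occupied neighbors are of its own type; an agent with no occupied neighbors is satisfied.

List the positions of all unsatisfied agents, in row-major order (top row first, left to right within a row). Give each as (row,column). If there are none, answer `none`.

(1,1)S 1/2 ok
(1,2)S 3/4 ok
(1,3)S 3/4 ok
(1,4)S 2/3 ok
(2,1)N 2/4 ok
(2,3)S 5/7 ok
(2,4)N 0/5 unhappy
(3,1)N 4/4 ok
(3,2)N 5/7 ok
(3,3)S 2/6 unhappy
(3,4)S 2/4 ok
(4,1)N 3/4 ok
(4,2)N 5/7 ok
(4,3)N 3/5 ok
(5,1)S 1/3 unhappy
(5,3)N 2/4 ok
(6,2)S 2/5 ok
(6,4)S 1/2 ok
(7,1)N 1/2 ok
(7,2)N 1/3 unhappy
(7,3)S 2/3 ok

(2,4), (3,3), (5,1), (7,2)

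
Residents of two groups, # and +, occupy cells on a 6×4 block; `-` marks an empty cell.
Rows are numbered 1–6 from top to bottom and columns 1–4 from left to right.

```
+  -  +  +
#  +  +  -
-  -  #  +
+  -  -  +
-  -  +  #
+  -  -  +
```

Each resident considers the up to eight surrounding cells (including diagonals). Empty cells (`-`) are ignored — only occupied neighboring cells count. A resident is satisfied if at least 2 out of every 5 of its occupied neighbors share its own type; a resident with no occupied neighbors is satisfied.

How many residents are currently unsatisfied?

(1,1)+ 1/2 satisfied
(1,3)+ 3/3 satisfied
(1,4)+ 2/2 satisfied
(2,1)# 0/2 not
(2,2)+ 3/5 satisfied
(2,3)+ 4/5 satisfied
(3,3)# 0/4 not
(3,4)+ 2/3 satisfied
(4,1)+ 0/0 satisfied
(4,4)+ 2/4 satisfied
(5,3)+ 2/3 satisfied
(5,4)# 0/3 not
(6,1)+ 0/0 satisfied
(6,4)+ 1/2 satisfied
Unsatisfied: (2,1), (3,3), (5,4) — 3 in total.

3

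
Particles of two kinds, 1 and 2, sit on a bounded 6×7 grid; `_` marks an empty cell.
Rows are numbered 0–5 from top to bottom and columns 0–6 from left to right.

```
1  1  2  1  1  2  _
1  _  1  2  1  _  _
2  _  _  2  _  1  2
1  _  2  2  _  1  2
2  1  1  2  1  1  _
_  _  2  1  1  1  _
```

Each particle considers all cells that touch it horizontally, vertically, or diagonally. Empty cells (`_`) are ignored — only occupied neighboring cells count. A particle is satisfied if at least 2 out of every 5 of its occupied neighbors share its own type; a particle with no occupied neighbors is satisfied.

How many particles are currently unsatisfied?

Row 0: (0,0)1 2/2 ok · (0,1)1 3/4 ok · (0,2)2 1/4 unhappy · (0,3)1 3/5 ok · (0,4)1 2/4 ok · (0,5)2 0/2 unhappy
Row 1: (1,0)1 2/3 ok · (1,2)1 2/5 ok · (1,3)2 2/6 unhappy · (1,4)1 3/6 ok
Row 2: (2,0)2 0/2 unhappy · (2,3)2 3/5 ok · (2,5)1 2/4 ok · (2,6)2 1/3 unhappy
Row 3: (3,0)1 1/3 unhappy · (3,2)2 3/5 ok · (3,3)2 3/5 ok · (3,5)1 3/5 ok · (3,6)2 1/4 unhappy
Row 4: (4,0)2 0/2 unhappy · (4,1)1 2/5 ok · (4,2)1 2/6 unhappy · (4,3)2 3/7 ok · (4,4)1 5/7 ok · (4,5)1 4/5 ok
Row 5: (5,2)2 1/4 unhappy · (5,3)1 3/5 ok · (5,4)1 4/5 ok · (5,5)1 3/3 ok
Unsatisfied: (0,2), (0,5), (1,3), (2,0), (2,6), (3,0), (3,6), (4,0), (4,2), (5,2) — 10 in total.

10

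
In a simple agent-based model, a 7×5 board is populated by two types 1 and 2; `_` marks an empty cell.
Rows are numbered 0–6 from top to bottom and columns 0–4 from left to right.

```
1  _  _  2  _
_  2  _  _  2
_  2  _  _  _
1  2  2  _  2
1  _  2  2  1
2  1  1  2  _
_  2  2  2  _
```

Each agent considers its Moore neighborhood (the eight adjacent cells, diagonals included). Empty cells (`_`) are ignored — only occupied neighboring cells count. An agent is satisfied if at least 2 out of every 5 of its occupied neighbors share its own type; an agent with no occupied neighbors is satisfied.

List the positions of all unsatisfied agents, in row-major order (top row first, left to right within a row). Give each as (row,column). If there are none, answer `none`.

(0,0), (3,0), (4,4), (5,0), (5,1), (5,2)

(0,0)1 0/1 ✗
(0,3)2 1/1 ✓
(1,1)2 1/2 ✓
(1,4)2 1/1 ✓
(2,1)2 3/4 ✓
(3,0)1 1/3 ✗
(3,1)2 3/5 ✓
(3,2)2 4/4 ✓
(3,4)2 1/2 ✓
(4,0)1 2/4 ✓
(4,2)2 4/6 ✓
(4,3)2 4/6 ✓
(4,4)1 0/3 ✗
(5,0)2 1/3 ✗
(5,1)1 2/6 ✗
(5,2)1 1/7 ✗
(5,3)2 4/6 ✓
(6,1)2 2/4 ✓
(6,2)2 3/5 ✓
(6,3)2 2/3 ✓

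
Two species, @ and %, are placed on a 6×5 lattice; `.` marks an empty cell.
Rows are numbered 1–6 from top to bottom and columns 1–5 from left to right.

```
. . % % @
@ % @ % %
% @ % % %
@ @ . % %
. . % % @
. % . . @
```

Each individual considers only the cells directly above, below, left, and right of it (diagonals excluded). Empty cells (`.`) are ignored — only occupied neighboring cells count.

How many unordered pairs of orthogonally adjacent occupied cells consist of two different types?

Scan each occupied cell's neighbors to the right and below so each pair is counted once.
From row 1: 3 unlike of 5 pairs (running 3/5).
From row 2: 6 unlike of 9 pairs (running 9/14).
From row 3: 3 unlike of 8 pairs (running 12/22).
From row 4: 1 unlike of 4 pairs (running 13/26).
From row 5: 1 unlike of 3 pairs (running 14/29).
Total adjacent occupied pairs: 29; unlike-type pairs: 14.

14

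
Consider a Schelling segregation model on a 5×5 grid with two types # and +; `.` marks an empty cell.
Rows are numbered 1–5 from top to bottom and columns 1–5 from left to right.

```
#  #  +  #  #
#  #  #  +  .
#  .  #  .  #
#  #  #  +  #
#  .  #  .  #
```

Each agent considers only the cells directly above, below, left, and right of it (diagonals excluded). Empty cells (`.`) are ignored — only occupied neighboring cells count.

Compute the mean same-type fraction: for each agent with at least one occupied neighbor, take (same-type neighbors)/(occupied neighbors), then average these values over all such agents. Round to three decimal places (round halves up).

Row 1: (1,1)# 2/2 · (1,2)# 2/3 · (1,3)+ 0/3 · (1,4)# 1/3 · (1,5)# 1/1
Row 2: (2,1)# 3/3 · (2,2)# 3/3 · (2,3)# 2/4 · (2,4)+ 0/2
Row 3: (3,1)# 2/2 · (3,3)# 2/2 · (3,5)# 1/1
Row 4: (4,1)# 3/3 · (4,2)# 2/2 · (4,3)# 3/4 · (4,4)+ 0/2 · (4,5)# 2/3
Row 5: (5,1)# 1/1 · (5,3)# 1/1 · (5,5)# 1/1
Sum over 20 agents: 2/2 + 2/3 + 0/3 + 1/3 + 1/1 + 3/3 + 3/3 + 2/4 + 0/2 + 2/2 + 2/2 + 1/1 + 3/3 + 2/2 + 3/4 + 0/2 + 2/3 + 1/1 + 1/1 + 1/1 = 179/12; mean = 179/12 ÷ 20 = 179/240 = 0.745833… → 0.746.

0.746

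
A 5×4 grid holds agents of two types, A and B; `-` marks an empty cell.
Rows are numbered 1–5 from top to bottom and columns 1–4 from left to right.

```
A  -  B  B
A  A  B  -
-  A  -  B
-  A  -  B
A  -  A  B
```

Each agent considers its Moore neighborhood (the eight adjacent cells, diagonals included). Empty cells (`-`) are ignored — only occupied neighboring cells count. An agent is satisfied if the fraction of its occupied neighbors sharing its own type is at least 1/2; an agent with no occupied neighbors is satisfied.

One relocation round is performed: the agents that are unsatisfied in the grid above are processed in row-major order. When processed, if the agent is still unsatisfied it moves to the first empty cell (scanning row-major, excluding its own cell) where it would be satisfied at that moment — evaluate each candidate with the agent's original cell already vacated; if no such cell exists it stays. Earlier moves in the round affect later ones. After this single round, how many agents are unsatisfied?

0

Initially unsatisfied (in order): (5,3).
  (5,3) → (1,2).
Resulting grid:
A A B B
A A B -
- A - B
- A - B
A - - B
All satisfied now.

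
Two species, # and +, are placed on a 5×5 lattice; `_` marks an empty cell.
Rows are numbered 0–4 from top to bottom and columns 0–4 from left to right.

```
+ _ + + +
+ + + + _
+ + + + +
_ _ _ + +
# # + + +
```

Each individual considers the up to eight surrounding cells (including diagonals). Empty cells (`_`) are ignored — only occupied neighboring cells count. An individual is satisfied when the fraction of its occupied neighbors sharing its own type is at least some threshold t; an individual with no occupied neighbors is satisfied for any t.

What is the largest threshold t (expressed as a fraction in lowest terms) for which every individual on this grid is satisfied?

1/2

Row 0: (0,0)+ 2/2 · (0,2)+ 4/4 · (0,3)+ 4/4 · (0,4)+ 2/2
Row 1: (1,0)+ 4/4 · (1,1)+ 7/7 · (1,2)+ 7/7 · (1,3)+ 7/7
Row 2: (2,0)+ 3/3 · (2,1)+ 5/5 · (2,2)+ 6/6 · (2,3)+ 6/6 · (2,4)+ 4/4
Row 3: (3,3)+ 7/7 · (3,4)+ 5/5
Row 4: (4,0)# 1/1 · (4,1)# 1/2 · (4,2)+ 2/3 · (4,3)+ 4/4 · (4,4)+ 3/3
The smallest same-type fraction is 1/2 at (4,1), which reduces to 1/2. Any threshold above that leaves this individual unsatisfied.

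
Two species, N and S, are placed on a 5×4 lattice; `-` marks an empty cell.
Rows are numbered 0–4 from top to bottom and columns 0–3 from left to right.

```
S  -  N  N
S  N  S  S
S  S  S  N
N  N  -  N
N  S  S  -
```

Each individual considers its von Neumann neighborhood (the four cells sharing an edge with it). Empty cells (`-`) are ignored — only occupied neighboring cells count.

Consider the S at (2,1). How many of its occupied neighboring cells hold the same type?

2

Occupied neighbors of (2,1): (1,1)=N, (3,1)=N, (2,0)=S, (2,2)=S.
Same type (S): 2 of 4.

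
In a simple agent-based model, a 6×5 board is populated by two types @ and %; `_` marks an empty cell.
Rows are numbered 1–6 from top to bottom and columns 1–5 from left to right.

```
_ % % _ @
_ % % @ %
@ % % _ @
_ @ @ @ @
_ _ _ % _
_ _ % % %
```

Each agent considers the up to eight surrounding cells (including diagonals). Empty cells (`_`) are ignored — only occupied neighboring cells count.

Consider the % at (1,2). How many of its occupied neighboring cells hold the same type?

3

Occupied neighbors of (1,2): (1,3)=%, (2,2)=%, (2,3)=%.
Same type (%): 3 of 3.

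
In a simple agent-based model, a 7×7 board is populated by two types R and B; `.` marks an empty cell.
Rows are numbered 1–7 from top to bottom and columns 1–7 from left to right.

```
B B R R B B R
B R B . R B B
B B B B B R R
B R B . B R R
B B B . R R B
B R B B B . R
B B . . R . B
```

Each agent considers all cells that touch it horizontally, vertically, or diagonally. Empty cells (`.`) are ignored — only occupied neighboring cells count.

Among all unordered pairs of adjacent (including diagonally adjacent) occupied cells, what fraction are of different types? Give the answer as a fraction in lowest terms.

Scan each occupied cell's neighbors to the right and below (and the two forward diagonals) so each pair is counted once.
Row 1: B(1,1)–B(1,2)= B(1,1)–B(2,1)= B(1,1)–R(2,2)≠ B(1,2)–R(1,3)≠ B(1,2)–R(2,2)≠ B(1,2)–B(2,3)= B(1,2)–B(2,1)= R(1,3)–R(1,4)= R(1,3)–B(2,3)≠ R(1,3)–R(2,2)= R(1,4)–B(1,5)≠ R(1,4)–R(2,5)= R(1,4)–B(2,3)≠ B(1,5)–B(1,6)= B(1,5)–R(2,5)≠ B(1,5)–B(2,6)= B(1,6)–R(1,7)≠ B(1,6)–B(2,6)= B(1,6)–B(2,7)= B(1,6)–R(2,5)≠ R(1,7)–B(2,7)≠ R(1,7)–B(2,6)≠  → 11/22 unlike.
Row 2: B(2,1)–R(2,2)≠ B(2,1)–B(3,1)= B(2,1)–B(3,2)= R(2,2)–B(2,3)≠ R(2,2)–B(3,2)≠ R(2,2)–B(3,3)≠ R(2,2)–B(3,1)≠ B(2,3)–B(3,3)= B(2,3)–B(3,4)= B(2,3)–B(3,2)= R(2,5)–B(2,6)≠ R(2,5)–B(3,5)≠ R(2,5)–R(3,6)= R(2,5)–B(3,4)≠ B(2,6)–B(2,7)= B(2,6)–R(3,6)≠ B(2,6)–R(3,7)≠ B(2,6)–B(3,5)= B(2,7)–R(3,7)≠ B(2,7)–R(3,6)≠  → 12/20 unlike.
Row 3: B(3,1)–B(3,2)= B(3,1)–B(4,1)= B(3,1)–R(4,2)≠ B(3,2)–B(3,3)= B(3,2)–R(4,2)≠ B(3,2)–B(4,3)= B(3,2)–B(4,1)= B(3,3)–B(3,4)= B(3,3)–B(4,3)= B(3,3)–R(4,2)≠ B(3,4)–B(3,5)= B(3,4)–B(4,5)= B(3,4)–B(4,3)= B(3,5)–R(3,6)≠ B(3,5)–B(4,5)= B(3,5)–R(4,6)≠ R(3,6)–R(3,7)= R(3,6)–R(4,6)= R(3,6)–R(4,7)= R(3,6)–B(4,5)≠ R(3,7)–R(4,7)= R(3,7)–R(4,6)=  → 6/22 unlike.
Row 4: B(4,1)–R(4,2)≠ B(4,1)–B(5,1)= B(4,1)–B(5,2)= R(4,2)–B(4,3)≠ R(4,2)–B(5,2)≠ R(4,2)–B(5,3)≠ R(4,2)–B(5,1)≠ B(4,3)–B(5,3)= B(4,3)–B(5,2)= B(4,5)–R(4,6)≠ B(4,5)–R(5,5)≠ B(4,5)–R(5,6)≠ R(4,6)–R(4,7)= R(4,6)–R(5,6)= R(4,6)–B(5,7)≠ R(4,6)–R(5,5)= R(4,7)–B(5,7)≠ R(4,7)–R(5,6)=  → 10/18 unlike.
Row 5: B(5,1)–B(5,2)= B(5,1)–B(6,1)= B(5,1)–R(6,2)≠ B(5,2)–B(5,3)= B(5,2)–R(6,2)≠ B(5,2)–B(6,3)= B(5,2)–B(6,1)= B(5,3)–B(6,3)= B(5,3)–B(6,4)= B(5,3)–R(6,2)≠ R(5,5)–R(5,6)= R(5,5)–B(6,5)≠ R(5,5)–B(6,4)≠ R(5,6)–B(5,7)≠ R(5,6)–R(6,7)= R(5,6)–B(6,5)≠ B(5,7)–R(6,7)≠  → 8/17 unlike.
Row 6: B(6,1)–R(6,2)≠ B(6,1)–B(7,1)= B(6,1)–B(7,2)= R(6,2)–B(6,3)≠ R(6,2)–B(7,2)≠ R(6,2)–B(7,1)≠ B(6,3)–B(6,4)= B(6,3)–B(7,2)= B(6,4)–B(6,5)= B(6,4)–R(7,5)≠ B(6,5)–R(7,5)≠ R(6,7)–B(7,7)≠  → 7/12 unlike.
Row 7: B(7,1)–B(7,2)=  → 0/1 unlike.
Total adjacent occupied pairs: 112; unlike-type pairs: 54.
54/112 reduces to 27/56.

27/56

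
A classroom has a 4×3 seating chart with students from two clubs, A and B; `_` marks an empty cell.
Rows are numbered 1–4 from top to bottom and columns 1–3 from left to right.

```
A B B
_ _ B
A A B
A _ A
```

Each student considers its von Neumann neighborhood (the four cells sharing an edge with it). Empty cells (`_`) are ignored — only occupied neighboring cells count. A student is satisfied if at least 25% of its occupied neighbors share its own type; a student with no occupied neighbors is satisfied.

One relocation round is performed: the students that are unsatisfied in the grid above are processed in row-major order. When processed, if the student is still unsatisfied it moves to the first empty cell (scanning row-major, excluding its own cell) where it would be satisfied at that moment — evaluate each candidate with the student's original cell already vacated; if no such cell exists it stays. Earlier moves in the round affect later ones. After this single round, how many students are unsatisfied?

Initially unsatisfied (in order): (1,1), (4,3).
  (1,1) → (2,1).
  (4,3) → (1,1).
Resulting grid:
A B B
A _ B
A A B
A _ _
All satisfied now.

0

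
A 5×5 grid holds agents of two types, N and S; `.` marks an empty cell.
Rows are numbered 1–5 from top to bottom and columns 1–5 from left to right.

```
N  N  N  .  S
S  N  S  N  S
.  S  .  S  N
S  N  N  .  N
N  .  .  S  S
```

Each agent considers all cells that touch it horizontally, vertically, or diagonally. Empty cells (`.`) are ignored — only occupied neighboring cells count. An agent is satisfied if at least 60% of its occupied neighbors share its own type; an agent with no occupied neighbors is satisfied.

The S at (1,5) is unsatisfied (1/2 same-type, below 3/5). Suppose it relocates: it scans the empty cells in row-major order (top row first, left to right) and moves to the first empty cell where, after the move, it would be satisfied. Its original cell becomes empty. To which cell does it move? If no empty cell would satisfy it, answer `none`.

Vacating (1,5). Empty cells in order:
  (1,4): 2/4 same-type → still unsatisfied.
  (3,1): 3/5 same-type → satisfied — stop here.

(3,1)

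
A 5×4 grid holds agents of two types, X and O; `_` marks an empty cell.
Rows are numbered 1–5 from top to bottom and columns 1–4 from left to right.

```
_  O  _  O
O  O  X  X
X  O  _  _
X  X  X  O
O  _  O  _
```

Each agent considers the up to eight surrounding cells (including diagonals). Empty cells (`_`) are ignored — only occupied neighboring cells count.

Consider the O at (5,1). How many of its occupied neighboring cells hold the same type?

Occupied neighbors of (5,1): (4,1)=X, (4,2)=X.
Same type (O): 0 of 2.

0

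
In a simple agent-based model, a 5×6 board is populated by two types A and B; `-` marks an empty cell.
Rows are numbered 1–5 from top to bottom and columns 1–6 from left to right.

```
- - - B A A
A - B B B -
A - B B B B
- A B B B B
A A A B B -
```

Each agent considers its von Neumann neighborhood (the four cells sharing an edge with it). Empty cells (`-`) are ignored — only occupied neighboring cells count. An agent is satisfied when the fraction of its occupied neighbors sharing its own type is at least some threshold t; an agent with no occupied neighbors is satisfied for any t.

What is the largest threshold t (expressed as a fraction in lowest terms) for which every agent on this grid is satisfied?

Row 1: (1,4)B 1/2 · (1,5)A 1/3 · (1,6)A 1/1
Row 2: (2,1)A 1/1 · (2,3)B 2/2 · (2,4)B 4/4 · (2,5)B 2/3
Row 3: (3,1)A 1/1 · (3,3)B 3/3 · (3,4)B 4/4 · (3,5)B 4/4 · (3,6)B 2/2
Row 4: (4,2)A 1/2 · (4,3)B 2/4 · (4,4)B 4/4 · (4,5)B 4/4 · (4,6)B 2/2
Row 5: (5,1)A 1/1 · (5,2)A 3/3 · (5,3)A 1/3 · (5,4)B 2/3 · (5,5)B 2/2
The smallest same-type fraction is 1/3 at (1,5), which reduces to 1/3. Any threshold above that leaves this agent unsatisfied.

1/3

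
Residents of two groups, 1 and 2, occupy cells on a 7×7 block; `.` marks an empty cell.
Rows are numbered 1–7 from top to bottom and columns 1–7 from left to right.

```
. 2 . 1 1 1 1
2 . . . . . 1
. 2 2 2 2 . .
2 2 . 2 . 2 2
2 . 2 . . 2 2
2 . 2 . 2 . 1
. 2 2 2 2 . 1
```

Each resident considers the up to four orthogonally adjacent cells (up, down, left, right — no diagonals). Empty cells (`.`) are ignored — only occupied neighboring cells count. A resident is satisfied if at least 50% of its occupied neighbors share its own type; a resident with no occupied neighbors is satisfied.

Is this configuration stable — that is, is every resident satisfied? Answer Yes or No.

Yes

(1,2)2 0/0 ✓
(1,4)1 1/1 ✓
(1,5)1 2/2 ✓
(1,6)1 2/2 ✓
(1,7)1 2/2 ✓
(2,1)2 0/0 ✓
(2,7)1 1/1 ✓
(3,2)2 2/2 ✓
(3,3)2 2/2 ✓
(3,4)2 3/3 ✓
(3,5)2 1/1 ✓
(4,1)2 2/2 ✓
(4,2)2 2/2 ✓
(4,4)2 1/1 ✓
(4,6)2 2/2 ✓
(4,7)2 2/2 ✓
(5,1)2 2/2 ✓
(5,3)2 1/1 ✓
(5,6)2 2/2 ✓
(5,7)2 2/3 ✓
(6,1)2 1/1 ✓
(6,3)2 2/2 ✓
(6,5)2 1/1 ✓
(6,7)1 1/2 ✓
(7,2)2 1/1 ✓
(7,3)2 3/3 ✓
(7,4)2 2/2 ✓
(7,5)2 2/2 ✓
(7,7)1 1/1 ✓
All meet the threshold, so the configuration is stable.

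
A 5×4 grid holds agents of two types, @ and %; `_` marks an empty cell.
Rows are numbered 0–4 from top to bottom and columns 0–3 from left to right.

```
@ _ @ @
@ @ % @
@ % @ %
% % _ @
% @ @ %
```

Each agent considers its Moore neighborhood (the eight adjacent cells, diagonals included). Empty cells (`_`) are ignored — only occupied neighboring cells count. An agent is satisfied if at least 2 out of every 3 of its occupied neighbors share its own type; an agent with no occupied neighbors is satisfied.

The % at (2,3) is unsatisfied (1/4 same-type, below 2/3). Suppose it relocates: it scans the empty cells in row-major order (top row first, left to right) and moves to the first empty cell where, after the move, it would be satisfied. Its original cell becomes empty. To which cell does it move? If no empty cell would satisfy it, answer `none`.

none

Vacating (2,3). Empty cells in order:
  (0,1): 1/5 same-type → still unsatisfied.
  (3,2): 3/7 same-type → still unsatisfied.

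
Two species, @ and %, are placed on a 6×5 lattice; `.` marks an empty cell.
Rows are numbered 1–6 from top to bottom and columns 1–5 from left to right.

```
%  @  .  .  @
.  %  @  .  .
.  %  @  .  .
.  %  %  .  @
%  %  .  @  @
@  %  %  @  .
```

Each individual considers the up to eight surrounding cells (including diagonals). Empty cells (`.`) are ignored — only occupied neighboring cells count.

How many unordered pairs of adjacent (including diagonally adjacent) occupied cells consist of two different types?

14

Scan each occupied cell's neighbors to the right and below (and the two forward diagonals) so each pair is counted once.
From row 1: 2 unlike of 4 pairs (running 2/4).
From row 2: 3 unlike of 5 pairs (running 5/9).
From row 3: 3 unlike of 5 pairs (running 8/14).
From row 4: 1 unlike of 7 pairs (running 9/21).
From row 5: 3 unlike of 10 pairs (running 12/31).
From row 6: 2 unlike of 3 pairs (running 14/34).
Total adjacent occupied pairs: 34; unlike-type pairs: 14.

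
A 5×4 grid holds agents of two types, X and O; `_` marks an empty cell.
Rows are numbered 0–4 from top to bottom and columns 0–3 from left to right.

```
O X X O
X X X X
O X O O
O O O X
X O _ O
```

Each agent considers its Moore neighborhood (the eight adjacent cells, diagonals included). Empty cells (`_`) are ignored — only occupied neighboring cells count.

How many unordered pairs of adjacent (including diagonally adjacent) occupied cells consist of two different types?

Scan each occupied cell's neighbors to the right and below (and the two forward diagonals) so each pair is counted once.
From row 0: 6 unlike of 13 pairs (running 6/13).
From row 1: 7 unlike of 13 pairs (running 13/26).
From row 2: 7 unlike of 13 pairs (running 20/39).
From row 3: 4 unlike of 10 pairs (running 24/49).
From row 4: 1 unlike of 1 pairs (running 25/50).
Total adjacent occupied pairs: 50; unlike-type pairs: 25.

25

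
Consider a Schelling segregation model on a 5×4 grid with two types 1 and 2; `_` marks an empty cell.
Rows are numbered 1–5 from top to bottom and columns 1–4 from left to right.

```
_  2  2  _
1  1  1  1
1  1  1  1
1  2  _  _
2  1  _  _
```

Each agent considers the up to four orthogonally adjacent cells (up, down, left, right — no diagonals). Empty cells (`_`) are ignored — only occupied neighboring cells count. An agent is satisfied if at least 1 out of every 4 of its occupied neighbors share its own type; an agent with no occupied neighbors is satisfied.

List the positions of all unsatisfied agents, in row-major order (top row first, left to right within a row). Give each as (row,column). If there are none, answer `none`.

(1,2)2 1/2 ok
(1,3)2 1/2 ok
(2,1)1 2/2 ok
(2,2)1 3/4 ok
(2,3)1 3/4 ok
(2,4)1 2/2 ok
(3,1)1 3/3 ok
(3,2)1 3/4 ok
(3,3)1 3/3 ok
(3,4)1 2/2 ok
(4,1)1 1/3 ok
(4,2)2 0/3 unhappy
(5,1)2 0/2 unhappy
(5,2)1 0/2 unhappy

(4,2), (5,1), (5,2)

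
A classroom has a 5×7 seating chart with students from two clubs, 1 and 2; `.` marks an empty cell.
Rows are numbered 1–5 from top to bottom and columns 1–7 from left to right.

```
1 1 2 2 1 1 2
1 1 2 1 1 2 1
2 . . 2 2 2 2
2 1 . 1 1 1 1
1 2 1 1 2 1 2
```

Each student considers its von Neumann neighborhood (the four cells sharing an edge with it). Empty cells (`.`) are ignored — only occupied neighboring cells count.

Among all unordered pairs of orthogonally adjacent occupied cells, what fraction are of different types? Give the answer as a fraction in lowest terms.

7/12

Scan each occupied cell's neighbors to the right and below so each pair is counted once.
From row 1: 6 unlike of 13 pairs (running 6/13).
From row 2: 8 unlike of 11 pairs (running 14/24).
From row 3: 4 unlike of 8 pairs (running 18/32).
From row 4: 5 unlike of 10 pairs (running 23/42).
From row 5: 5 unlike of 6 pairs (running 28/48).
Total adjacent occupied pairs: 48; unlike-type pairs: 28.
28/48 reduces to 7/12.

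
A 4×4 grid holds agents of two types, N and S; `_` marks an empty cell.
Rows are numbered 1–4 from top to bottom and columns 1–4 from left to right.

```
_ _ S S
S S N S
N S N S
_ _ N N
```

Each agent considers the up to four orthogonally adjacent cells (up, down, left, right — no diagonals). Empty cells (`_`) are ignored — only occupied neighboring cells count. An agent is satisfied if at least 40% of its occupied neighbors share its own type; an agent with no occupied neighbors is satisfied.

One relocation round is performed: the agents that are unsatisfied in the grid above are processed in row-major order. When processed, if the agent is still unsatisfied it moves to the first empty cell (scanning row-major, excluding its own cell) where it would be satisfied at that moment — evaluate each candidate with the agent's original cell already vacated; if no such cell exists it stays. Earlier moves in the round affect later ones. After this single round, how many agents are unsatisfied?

Initially unsatisfied (in order): (2,3), (3,1), (3,2), (3,4).
  (2,3) → (4,1).
  (3,1) → (4,2).
  (3,2) → (1,1).
  (3,4) → (1,2).
Resulting grid:
S S S S
S S _ S
_ _ N _
N N N N
All satisfied now.

0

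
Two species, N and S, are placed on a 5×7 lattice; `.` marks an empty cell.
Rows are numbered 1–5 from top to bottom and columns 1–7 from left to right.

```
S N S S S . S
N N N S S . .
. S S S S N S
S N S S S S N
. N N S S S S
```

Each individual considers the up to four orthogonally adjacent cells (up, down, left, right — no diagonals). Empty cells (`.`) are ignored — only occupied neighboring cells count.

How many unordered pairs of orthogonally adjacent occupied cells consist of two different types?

Scan each occupied cell's neighbors to the right and below so each pair is counted once.
From row 1: 4 unlike of 9 pairs (running 4/9).
From row 2: 3 unlike of 8 pairs (running 7/17).
From row 3: 5 unlike of 11 pairs (running 12/28).
From row 4: 5 unlike of 12 pairs (running 17/40).
From row 5: 1 unlike of 5 pairs (running 18/45).
Total adjacent occupied pairs: 45; unlike-type pairs: 18.

18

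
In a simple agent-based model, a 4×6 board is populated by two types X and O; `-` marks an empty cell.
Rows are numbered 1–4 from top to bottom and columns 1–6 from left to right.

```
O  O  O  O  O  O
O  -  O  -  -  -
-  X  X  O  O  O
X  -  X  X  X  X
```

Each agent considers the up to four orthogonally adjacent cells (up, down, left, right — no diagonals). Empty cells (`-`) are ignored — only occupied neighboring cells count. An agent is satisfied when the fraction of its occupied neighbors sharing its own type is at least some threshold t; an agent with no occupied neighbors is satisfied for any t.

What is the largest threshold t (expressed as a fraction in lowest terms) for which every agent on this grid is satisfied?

1/3

Row 1: (1,1)O 2/2 · (1,2)O 2/2 · (1,3)O 3/3 · (1,4)O 2/2 · (1,5)O 2/2 · (1,6)O 1/1
Row 2: (2,1)O 1/1 · (2,3)O 1/2
Row 3: (3,2)X 1/1 · (3,3)X 2/4 · (3,4)O 1/3 · (3,5)O 2/3 · (3,6)O 1/2
Row 4: (4,1)X — no occupied neighbors · (4,3)X 2/2 · (4,4)X 2/3 · (4,5)X 2/3 · (4,6)X 1/2
The smallest same-type fraction is 1/3 at (3,4), which reduces to 1/3. Any threshold above that leaves this agent unsatisfied.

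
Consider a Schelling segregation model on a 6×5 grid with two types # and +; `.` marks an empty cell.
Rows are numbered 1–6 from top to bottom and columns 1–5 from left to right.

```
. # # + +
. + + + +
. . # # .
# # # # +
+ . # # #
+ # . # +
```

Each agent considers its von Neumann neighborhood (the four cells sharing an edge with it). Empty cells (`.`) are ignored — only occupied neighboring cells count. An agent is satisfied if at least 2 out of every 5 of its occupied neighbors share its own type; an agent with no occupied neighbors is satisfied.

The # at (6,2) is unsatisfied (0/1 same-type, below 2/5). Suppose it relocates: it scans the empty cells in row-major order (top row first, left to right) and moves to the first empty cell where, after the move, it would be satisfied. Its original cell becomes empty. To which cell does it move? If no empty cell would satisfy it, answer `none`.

Vacating (6,2). Empty cells in order:
  (1,1): 1/1 same-type → satisfied — stop here.

(1,1)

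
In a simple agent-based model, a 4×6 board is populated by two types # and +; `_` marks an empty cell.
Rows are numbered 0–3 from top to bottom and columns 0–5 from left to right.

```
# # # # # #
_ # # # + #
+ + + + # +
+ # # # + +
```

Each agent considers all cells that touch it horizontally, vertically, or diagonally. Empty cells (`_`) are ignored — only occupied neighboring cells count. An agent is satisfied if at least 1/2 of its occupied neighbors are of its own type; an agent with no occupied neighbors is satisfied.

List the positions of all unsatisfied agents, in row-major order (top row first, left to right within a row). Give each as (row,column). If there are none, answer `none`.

(1,4), (2,1), (2,2), (2,3), (2,4), (3,1), (3,2), (3,3)

(0,0)# 2/2 satisfied
(0,1)# 4/4 satisfied
(0,2)# 5/5 satisfied
(0,3)# 4/5 satisfied
(0,4)# 4/5 satisfied
(0,5)# 2/3 satisfied
(1,1)# 4/7 satisfied
(1,2)# 5/8 satisfied
(1,3)# 5/8 satisfied
(1,4)+ 2/8 not
(1,5)# 3/5 satisfied
(2,0)+ 2/4 satisfied
(2,1)+ 3/7 not
(2,2)+ 2/8 not
(2,3)+ 3/8 not
(2,4)# 3/8 not
(2,5)+ 3/5 satisfied
(3,0)+ 2/3 satisfied
(3,1)# 1/5 not
(3,2)# 2/5 not
(3,3)# 2/5 not
(3,4)+ 3/5 satisfied
(3,5)+ 2/3 satisfied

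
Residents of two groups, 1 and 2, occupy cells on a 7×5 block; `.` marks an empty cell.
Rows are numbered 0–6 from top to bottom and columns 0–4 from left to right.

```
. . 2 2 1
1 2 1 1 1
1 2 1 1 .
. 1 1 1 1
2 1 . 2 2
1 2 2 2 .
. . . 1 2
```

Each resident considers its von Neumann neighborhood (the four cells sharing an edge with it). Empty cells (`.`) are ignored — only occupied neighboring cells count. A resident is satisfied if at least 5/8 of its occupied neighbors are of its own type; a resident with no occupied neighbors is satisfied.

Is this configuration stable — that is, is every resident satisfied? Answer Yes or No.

Row 0: (0,2)2 1/2 ✗ · (0,3)2 1/3 ✗ · (0,4)1 1/2 ✗
Row 1: (1,0)1 1/2 ✗ · (1,1)2 1/3 ✗ · (1,2)1 2/4 ✗ · (1,3)1 3/4 ✓ · (1,4)1 2/2 ✓
Row 2: (2,0)1 1/2 ✗ · (2,1)2 1/4 ✗ · (2,2)1 3/4 ✓ · (2,3)1 3/3 ✓
Row 3: (3,1)1 2/3 ✓ · (3,2)1 3/3 ✓ · (3,3)1 3/4 ✓ · (3,4)1 1/2 ✗
Row 4: (4,0)2 0/2 ✗ · (4,1)1 1/3 ✗ · (4,3)2 2/3 ✓ · (4,4)2 1/2 ✗
Row 5: (5,0)1 0/2 ✗ · (5,1)2 1/3 ✗ · (5,2)2 2/2 ✓ · (5,3)2 2/3 ✓
Row 6: (6,3)1 0/2 ✗ · (6,4)2 0/1 ✗
For instance (0,2) has only 1/2 same-type neighbors, below 5/8.

No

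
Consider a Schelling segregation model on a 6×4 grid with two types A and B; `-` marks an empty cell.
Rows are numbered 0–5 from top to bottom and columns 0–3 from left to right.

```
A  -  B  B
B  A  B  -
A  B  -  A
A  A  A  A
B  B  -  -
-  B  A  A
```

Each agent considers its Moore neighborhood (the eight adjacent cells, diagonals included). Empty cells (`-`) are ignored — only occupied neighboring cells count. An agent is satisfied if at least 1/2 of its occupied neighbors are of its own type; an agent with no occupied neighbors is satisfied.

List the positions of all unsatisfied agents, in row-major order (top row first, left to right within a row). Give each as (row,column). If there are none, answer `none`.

Row 0: (0,0)A 1/2 satisfied · (0,2)B 2/3 satisfied · (0,3)B 2/2 satisfied
Row 1: (1,0)B 1/4 not · (1,1)A 2/6 not · (1,2)B 3/5 satisfied
Row 2: (2,0)A 3/5 satisfied · (2,1)B 2/7 not · (2,3)A 2/3 satisfied
Row 3: (3,0)A 2/5 not · (3,1)A 3/6 satisfied · (3,2)A 3/5 satisfied · (3,3)A 2/2 satisfied
Row 4: (4,0)B 2/4 satisfied · (4,1)B 2/6 not
Row 5: (5,1)B 2/3 satisfied · (5,2)A 1/3 not · (5,3)A 1/1 satisfied

(1,0), (1,1), (2,1), (3,0), (4,1), (5,2)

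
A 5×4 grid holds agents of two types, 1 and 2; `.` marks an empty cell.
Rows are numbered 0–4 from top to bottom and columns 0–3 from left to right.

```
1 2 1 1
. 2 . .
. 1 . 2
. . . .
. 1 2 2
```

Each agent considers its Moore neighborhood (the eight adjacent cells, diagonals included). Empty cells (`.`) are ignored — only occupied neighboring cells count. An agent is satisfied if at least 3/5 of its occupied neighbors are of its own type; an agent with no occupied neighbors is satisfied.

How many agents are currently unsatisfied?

Row 0: (0,0)1 0/2 unhappy · (0,1)2 1/3 unhappy · (0,2)1 1/3 unhappy · (0,3)1 1/1 ok
Row 1: (1,1)2 1/4 unhappy
Row 2: (2,1)1 0/1 unhappy · (2,3)2 0/0 ok
Row 4: (4,1)1 0/1 unhappy · (4,2)2 1/2 unhappy · (4,3)2 1/1 ok
Unsatisfied: (0,0), (0,1), (0,2), (1,1), (2,1), (4,1), (4,2) — 7 in total.

7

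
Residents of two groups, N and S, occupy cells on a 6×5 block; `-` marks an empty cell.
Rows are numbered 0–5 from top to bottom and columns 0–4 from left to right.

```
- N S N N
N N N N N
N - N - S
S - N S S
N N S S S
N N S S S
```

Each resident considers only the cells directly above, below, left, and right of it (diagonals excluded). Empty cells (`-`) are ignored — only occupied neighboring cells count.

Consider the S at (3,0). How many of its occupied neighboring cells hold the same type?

0

Occupied neighbors of (3,0): (2,0)=N, (4,0)=N.
Same type (S): 0 of 2.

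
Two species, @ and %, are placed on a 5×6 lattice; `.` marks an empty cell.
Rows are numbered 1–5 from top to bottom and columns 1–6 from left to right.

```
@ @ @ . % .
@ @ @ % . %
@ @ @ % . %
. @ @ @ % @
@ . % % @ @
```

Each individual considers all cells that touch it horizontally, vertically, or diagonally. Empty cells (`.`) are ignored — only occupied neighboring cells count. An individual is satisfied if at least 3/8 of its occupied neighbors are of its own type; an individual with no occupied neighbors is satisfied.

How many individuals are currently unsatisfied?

(1,1)@ 3/3 ok
(1,2)@ 5/5 ok
(1,3)@ 3/4 ok
(1,5)% 2/2 ok
(2,1)@ 5/5 ok
(2,2)@ 8/8 ok
(2,3)@ 5/7 ok
(2,4)% 2/5 ok
(2,6)% 2/2 ok
(3,1)@ 4/4 ok
(3,2)@ 7/7 ok
(3,3)@ 6/8 ok
(3,4)% 2/6 unhappy
(3,6)% 2/3 ok
(4,2)@ 5/6 ok
(4,3)@ 4/7 ok
(4,4)@ 3/7 ok
(4,5)% 3/7 ok
(4,6)@ 2/4 ok
(5,1)@ 1/1 ok
(5,3)% 1/4 unhappy
(5,4)% 2/5 ok
(5,5)@ 3/5 ok
(5,6)@ 2/3 ok
Unsatisfied: (3,4), (5,3) — 2 in total.

2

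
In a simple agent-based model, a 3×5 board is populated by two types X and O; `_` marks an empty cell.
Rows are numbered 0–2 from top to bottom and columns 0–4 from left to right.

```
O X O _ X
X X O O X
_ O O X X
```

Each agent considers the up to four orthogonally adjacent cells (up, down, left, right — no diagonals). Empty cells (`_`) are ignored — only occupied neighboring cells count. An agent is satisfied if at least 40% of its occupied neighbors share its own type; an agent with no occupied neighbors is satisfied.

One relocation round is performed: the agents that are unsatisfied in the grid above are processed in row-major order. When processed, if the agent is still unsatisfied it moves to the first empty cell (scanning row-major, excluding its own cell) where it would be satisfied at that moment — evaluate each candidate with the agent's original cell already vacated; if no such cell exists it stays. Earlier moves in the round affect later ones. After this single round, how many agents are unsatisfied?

Initially unsatisfied (in order): (0,0), (0,1), (1,3), (2,3).
  (0,0) → (0,3).
  (0,1): now satisfied by earlier moves; stays.
  (1,3): now satisfied by earlier moves; stays.
  (2,3) → (0,0).
Resulting grid:
X X O O X
X X O O X
_ O O _ X
All satisfied now.

0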